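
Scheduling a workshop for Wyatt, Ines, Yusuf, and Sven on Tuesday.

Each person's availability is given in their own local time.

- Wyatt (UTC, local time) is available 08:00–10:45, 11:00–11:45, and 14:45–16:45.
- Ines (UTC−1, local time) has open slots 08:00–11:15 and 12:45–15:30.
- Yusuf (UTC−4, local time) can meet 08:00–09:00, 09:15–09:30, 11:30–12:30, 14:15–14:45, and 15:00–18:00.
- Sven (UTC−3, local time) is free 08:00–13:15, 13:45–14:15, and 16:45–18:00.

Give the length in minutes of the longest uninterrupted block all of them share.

45 minutes

Wyatt → UTC: 08:00–10:45, 11:00–11:45, 14:45–16:45.
Ines → UTC: 09:00–12:15, 13:45–16:30.
Yusuf → UTC: 12:00–13:00, 13:15–13:30, 15:30–16:30, 18:15–18:45, 19:00–22:00.
Sven → UTC: 11:00–16:15, 16:45–17:15, 19:45–21:00.
Wyatt ∩ Ines: 09:00–10:45, 11:00–11:45, 14:45–16:30.
Wyatt ∩ Ines ∩ Yusuf: 15:30–16:30.
Wyatt ∩ Ines ∩ Yusuf ∩ Sven: 15:30–16:15.
Single common window of 45 minutes.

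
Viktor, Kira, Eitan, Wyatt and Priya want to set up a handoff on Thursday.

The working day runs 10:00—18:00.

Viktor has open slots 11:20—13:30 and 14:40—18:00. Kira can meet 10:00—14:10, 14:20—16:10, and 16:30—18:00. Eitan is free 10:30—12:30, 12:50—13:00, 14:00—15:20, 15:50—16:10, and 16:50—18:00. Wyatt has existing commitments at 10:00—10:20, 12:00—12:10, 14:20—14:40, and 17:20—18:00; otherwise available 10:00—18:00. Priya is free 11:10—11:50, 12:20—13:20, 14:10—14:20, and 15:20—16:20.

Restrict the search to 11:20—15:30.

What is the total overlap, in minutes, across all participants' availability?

Wyatt free within 10:00–18:00: 10:20–12:00, 12:10–14:20, 14:40–17:20.
Viktor ∩ Kira: 11:20–13:30, 14:40–16:10, 16:30–18:00.
Viktor ∩ Kira ∩ Eitan: 11:20–12:30, 12:50–13:00, 14:40–15:20, 15:50–16:10, 16:50–18:00.
Viktor ∩ Kira ∩ Eitan ∩ Wyatt: 11:20–12:00, 12:10–12:30, 12:50–13:00, 14:40–15:20, 15:50–16:10, 16:50–17:20.
Viktor ∩ Kira ∩ Eitan ∩ Wyatt ∩ Priya: 11:20–11:50, 12:20–12:30, 12:50–13:00, 15:50–16:10.
Restricted to 11:20–15:30: 11:20–11:50, 12:20–12:30, 12:50–13:00.
Total common minutes: 30 + 10 + 10 = 50.

50 minutes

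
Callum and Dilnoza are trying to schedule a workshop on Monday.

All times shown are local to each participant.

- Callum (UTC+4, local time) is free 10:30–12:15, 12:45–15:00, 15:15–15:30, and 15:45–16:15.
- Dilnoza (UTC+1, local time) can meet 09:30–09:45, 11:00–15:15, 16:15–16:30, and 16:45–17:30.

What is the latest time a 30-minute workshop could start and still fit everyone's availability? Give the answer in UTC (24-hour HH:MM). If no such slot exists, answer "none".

Callum → UTC: 06:30–08:15, 08:45–11:00, 11:15–11:30, 11:45–12:15.
Dilnoza → UTC: 08:30–08:45, 10:00–14:15, 15:15–15:30, 15:45–16:30.
Callum ∩ Dilnoza: 10:00–11:00, 11:15–11:30, 11:45–12:15.
Windows ≥ 30 min: 10:00–11:00, 11:45–12:15.
Latest start in the last window 11:45–12:15 is 12:15 − 30 min = 11:45.

11:45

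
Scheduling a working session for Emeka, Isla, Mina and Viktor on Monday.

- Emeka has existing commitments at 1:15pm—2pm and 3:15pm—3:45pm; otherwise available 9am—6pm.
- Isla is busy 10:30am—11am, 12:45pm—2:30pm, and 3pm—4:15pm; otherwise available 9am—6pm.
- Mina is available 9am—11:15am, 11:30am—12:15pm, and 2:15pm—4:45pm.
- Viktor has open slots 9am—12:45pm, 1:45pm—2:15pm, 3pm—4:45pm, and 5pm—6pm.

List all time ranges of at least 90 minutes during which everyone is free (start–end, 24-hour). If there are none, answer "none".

Emeka free within 09:00–18:00: 09:00–13:15, 14:00–15:15, 15:45–18:00.
Isla free within 09:00–18:00: 09:00–10:30, 11:00–12:45, 14:30–15:00, 16:15–18:00.
Emeka ∩ Isla: 09:00–10:30, 11:00–12:45, 14:30–15:00, 16:15–18:00.
Emeka ∩ Isla ∩ Mina: 09:00–10:30, 11:00–11:15, 11:30–12:15, 14:30–15:00, 16:15–16:45.
Emeka ∩ Isla ∩ Mina ∩ Viktor: 09:00–10:30, 11:00–11:15, 11:30–12:15, 16:15–16:45.
Windows ≥ 90 min: 09:00–10:30.

09:00–10:30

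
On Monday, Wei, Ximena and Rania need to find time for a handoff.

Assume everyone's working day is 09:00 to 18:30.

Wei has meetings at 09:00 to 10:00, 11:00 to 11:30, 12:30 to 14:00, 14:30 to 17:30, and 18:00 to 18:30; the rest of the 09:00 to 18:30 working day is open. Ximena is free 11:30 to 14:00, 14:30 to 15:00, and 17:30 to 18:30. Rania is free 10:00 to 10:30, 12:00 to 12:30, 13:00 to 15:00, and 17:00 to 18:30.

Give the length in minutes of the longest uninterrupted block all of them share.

30 minutes

Wei free within 09:00–18:30: 10:00–11:00, 11:30–12:30, 14:00–14:30, 17:30–18:00.
Wei ∩ Ximena: 11:30–12:30, 17:30–18:00.
Wei ∩ Ximena ∩ Rania: 12:00–12:30, 17:30–18:00.
Common window lengths: 30, 30 min; longest is 30.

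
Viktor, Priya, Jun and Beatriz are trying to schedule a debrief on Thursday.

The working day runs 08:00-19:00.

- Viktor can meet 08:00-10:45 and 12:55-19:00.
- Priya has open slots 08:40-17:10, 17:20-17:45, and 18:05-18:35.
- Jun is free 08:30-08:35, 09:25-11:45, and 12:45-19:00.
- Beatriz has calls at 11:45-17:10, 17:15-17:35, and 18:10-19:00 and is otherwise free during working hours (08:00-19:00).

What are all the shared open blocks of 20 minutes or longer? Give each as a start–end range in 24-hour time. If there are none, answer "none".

Beatriz free within 08:00–19:00: 08:00–11:45, 17:10–17:15, 17:35–18:10.
Viktor ∩ Priya: 08:40–10:45, 12:55–17:10, 17:20–17:45, 18:05–18:35.
Viktor ∩ Priya ∩ Jun: 09:25–10:45, 12:55–17:10, 17:20–17:45, 18:05–18:35.
Viktor ∩ Priya ∩ Jun ∩ Beatriz: 09:25–10:45, 17:35–17:45, 18:05–18:10.
Windows ≥ 20 min: 09:25–10:45.

09:25–10:45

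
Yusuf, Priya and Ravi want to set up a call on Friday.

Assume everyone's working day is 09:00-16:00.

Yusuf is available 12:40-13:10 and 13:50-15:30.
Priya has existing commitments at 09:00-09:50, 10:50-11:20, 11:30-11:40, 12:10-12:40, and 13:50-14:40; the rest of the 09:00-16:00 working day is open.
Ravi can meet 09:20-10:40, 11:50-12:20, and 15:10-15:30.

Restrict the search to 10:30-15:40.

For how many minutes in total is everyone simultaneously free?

Priya free within 09:00–16:00: 09:50–10:50, 11:20–11:30, 11:40–12:10, 12:40–13:50, 14:40–16:00.
Yusuf ∩ Priya: 12:40–13:10, 14:40–15:30.
Yusuf ∩ Priya ∩ Ravi: 15:10–15:30.
Restricted to 10:30–15:40: 15:10–15:30.
Total common minutes: 20.

20 minutes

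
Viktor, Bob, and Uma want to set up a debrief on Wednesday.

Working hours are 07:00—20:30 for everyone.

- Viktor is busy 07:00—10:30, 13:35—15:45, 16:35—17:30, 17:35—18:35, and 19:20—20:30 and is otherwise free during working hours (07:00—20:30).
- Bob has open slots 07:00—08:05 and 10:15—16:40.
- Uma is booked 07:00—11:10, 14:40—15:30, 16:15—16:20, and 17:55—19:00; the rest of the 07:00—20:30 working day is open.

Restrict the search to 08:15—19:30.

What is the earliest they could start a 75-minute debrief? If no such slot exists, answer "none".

11:10

Viktor free within 07:00–20:30: 10:30–13:35, 15:45–16:35, 17:30–17:35, 18:35–19:20.
Uma free within 07:00–20:30: 11:10–14:40, 15:30–16:15, 16:20–17:55, 19:00–20:30.
Viktor ∩ Bob: 10:30–13:35, 15:45–16:35.
Viktor ∩ Bob ∩ Uma: 11:10–13:35, 15:45–16:15, 16:20–16:35.
Restricted to 08:15–19:30: 11:10–13:35, 15:45–16:15, 16:20–16:35.
Windows ≥ 75 min: 11:10–13:35.
Earliest such window starts at 11:10.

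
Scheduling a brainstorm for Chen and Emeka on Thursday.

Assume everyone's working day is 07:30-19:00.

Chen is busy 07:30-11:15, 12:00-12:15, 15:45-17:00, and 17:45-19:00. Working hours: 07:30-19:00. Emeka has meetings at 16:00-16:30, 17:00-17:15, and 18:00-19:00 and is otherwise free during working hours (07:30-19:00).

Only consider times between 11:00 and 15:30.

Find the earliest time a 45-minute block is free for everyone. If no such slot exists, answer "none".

11:15

Chen free within 07:30–19:00: 11:15–12:00, 12:15–15:45, 17:00–17:45.
Emeka free within 07:30–19:00: 07:30–16:00, 16:30–17:00, 17:15–18:00.
Chen ∩ Emeka: 11:15–12:00, 12:15–15:45, 17:15–17:45.
Restricted to 11:00–15:30: 11:15–12:00, 12:15–15:30.
Windows ≥ 45 min: 11:15–12:00, 12:15–15:30.
Earliest such window starts at 11:15.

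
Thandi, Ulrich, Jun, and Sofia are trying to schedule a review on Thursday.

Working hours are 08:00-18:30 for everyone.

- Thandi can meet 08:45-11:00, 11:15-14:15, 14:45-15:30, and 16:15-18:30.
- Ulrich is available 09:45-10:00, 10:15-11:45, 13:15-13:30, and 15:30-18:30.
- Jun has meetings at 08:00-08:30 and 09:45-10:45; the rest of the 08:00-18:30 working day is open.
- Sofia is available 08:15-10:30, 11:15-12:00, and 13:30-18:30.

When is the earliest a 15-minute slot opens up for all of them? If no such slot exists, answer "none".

Jun free within 08:00–18:30: 08:30–09:45, 10:45–18:30.
Thandi ∩ Ulrich: 09:45–10:00, 10:15–11:00, 11:15–11:45, 13:15–13:30, 16:15–18:30.
Thandi ∩ Ulrich ∩ Jun: 10:45–11:00, 11:15–11:45, 13:15–13:30, 16:15–18:30.
Thandi ∩ Ulrich ∩ Jun ∩ Sofia: 11:15–11:45, 16:15–18:30.
Windows ≥ 15 min: 11:15–11:45, 16:15–18:30.
Earliest such window starts at 11:15.

11:15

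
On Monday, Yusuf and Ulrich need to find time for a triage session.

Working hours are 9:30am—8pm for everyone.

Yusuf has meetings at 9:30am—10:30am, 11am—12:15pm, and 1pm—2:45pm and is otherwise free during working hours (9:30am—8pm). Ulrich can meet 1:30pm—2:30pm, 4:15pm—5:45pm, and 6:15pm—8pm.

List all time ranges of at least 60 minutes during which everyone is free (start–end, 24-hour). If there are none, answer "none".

Yusuf free within 09:30–20:00: 10:30–11:00, 12:15–13:00, 14:45–20:00.
Yusuf ∩ Ulrich: 16:15–17:45, 18:15–20:00.
Windows ≥ 60 min: 16:15–17:45, 18:15–20:00.

16:15–17:45, 18:15–20:00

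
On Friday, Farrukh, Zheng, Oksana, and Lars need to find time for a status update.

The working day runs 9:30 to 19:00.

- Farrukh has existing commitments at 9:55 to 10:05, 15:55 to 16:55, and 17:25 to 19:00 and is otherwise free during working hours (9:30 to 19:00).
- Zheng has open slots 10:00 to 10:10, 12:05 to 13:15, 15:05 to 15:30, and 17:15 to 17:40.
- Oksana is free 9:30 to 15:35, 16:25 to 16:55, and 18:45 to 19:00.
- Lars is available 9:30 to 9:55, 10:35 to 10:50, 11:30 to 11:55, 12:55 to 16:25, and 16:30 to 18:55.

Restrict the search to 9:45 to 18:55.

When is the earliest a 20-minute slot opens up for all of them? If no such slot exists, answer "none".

Farrukh free within 09:30–19:00: 09:30–09:55, 10:05–15:55, 16:55–17:25.
Farrukh ∩ Zheng: 10:05–10:10, 12:05–13:15, 15:05–15:30, 17:15–17:25.
Farrukh ∩ Zheng ∩ Oksana: 10:05–10:10, 12:05–13:15, 15:05–15:30.
Farrukh ∩ Zheng ∩ Oksana ∩ Lars: 12:55–13:15, 15:05–15:30.
Restricted to 09:45–18:55: 12:55–13:15, 15:05–15:30.
Windows ≥ 20 min: 12:55–13:15, 15:05–15:30.
Earliest such window starts at 12:55.

12:55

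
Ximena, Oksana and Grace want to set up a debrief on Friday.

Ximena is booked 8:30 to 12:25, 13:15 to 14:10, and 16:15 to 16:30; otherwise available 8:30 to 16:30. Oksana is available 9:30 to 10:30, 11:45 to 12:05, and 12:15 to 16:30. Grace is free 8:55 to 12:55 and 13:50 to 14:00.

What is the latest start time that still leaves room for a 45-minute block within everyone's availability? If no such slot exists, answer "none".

Ximena free within 08:30–16:30: 12:25–13:15, 14:10–16:15.
Ximena ∩ Oksana: 12:25–13:15, 14:10–16:15.
Ximena ∩ Oksana ∩ Grace: 12:25–12:55.
Windows ≥ 45 min: (none).

none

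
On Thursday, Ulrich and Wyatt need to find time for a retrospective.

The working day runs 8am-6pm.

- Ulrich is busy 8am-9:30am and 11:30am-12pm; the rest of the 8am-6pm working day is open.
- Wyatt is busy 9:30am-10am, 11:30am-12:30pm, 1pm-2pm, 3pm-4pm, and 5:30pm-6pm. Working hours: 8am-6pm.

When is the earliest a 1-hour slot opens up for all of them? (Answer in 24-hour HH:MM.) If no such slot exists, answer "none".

Ulrich free within 08:00–18:00: 09:30–11:30, 12:00–18:00.
Wyatt free within 08:00–18:00: 08:00–09:30, 10:00–11:30, 12:30–13:00, 14:00–15:00, 16:00–17:30.
Ulrich ∩ Wyatt: 10:00–11:30, 12:30–13:00, 14:00–15:00, 16:00–17:30.
Windows ≥ 60 min: 10:00–11:30, 14:00–15:00, 16:00–17:30.
Earliest such window starts at 10:00.

10:00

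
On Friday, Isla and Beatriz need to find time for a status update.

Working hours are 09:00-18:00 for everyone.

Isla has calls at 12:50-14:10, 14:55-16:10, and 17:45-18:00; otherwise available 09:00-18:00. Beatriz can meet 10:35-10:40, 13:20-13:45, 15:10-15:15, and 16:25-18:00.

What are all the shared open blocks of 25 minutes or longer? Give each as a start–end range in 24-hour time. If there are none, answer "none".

Isla free within 09:00–18:00: 09:00–12:50, 14:10–14:55, 16:10–17:45.
Isla ∩ Beatriz: 10:35–10:40, 16:25–17:45.
Windows ≥ 25 min: 16:25–17:45.

16:25–17:45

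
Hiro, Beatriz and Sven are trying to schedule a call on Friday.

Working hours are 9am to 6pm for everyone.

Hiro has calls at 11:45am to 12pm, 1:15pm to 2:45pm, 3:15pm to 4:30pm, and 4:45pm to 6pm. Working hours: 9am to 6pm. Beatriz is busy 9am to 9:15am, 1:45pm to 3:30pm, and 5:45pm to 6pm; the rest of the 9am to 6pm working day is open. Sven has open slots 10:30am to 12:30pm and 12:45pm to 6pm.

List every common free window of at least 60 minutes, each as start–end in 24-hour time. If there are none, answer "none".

10:30–11:45

Hiro free within 09:00–18:00: 09:00–11:45, 12:00–13:15, 14:45–15:15, 16:30–16:45.
Beatriz free within 09:00–18:00: 09:15–13:45, 15:30–17:45.
Hiro ∩ Beatriz: 09:15–11:45, 12:00–13:15, 16:30–16:45.
Hiro ∩ Beatriz ∩ Sven: 10:30–11:45, 12:00–12:30, 12:45–13:15, 16:30–16:45.
Windows ≥ 60 min: 10:30–11:45.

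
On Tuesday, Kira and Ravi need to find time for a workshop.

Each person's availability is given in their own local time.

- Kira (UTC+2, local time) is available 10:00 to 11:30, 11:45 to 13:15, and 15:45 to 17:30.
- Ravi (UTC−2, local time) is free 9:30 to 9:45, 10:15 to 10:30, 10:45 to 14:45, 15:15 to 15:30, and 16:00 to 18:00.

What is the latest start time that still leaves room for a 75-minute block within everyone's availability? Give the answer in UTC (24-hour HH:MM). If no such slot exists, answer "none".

14:15

Kira → UTC: 08:00–09:30, 09:45–11:15, 13:45–15:30.
Ravi → UTC: 11:30–11:45, 12:15–12:30, 12:45–16:45, 17:15–17:30, 18:00–20:00.
Kira ∩ Ravi: 13:45–15:30.
Windows ≥ 75 min: 13:45–15:30.
Latest start in the last window 13:45–15:30 is 15:30 − 75 min = 14:15.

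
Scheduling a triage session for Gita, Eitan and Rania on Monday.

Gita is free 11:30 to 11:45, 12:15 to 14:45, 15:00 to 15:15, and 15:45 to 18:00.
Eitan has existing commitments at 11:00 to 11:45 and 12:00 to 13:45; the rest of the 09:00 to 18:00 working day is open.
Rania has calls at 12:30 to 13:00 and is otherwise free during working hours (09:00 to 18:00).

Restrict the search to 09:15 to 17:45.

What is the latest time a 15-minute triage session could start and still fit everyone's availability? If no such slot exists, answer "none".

17:30

Eitan free within 09:00–18:00: 09:00–11:00, 11:45–12:00, 13:45–18:00.
Rania free within 09:00–18:00: 09:00–12:30, 13:00–18:00.
Gita ∩ Eitan: 13:45–14:45, 15:00–15:15, 15:45–18:00.
Gita ∩ Eitan ∩ Rania: 13:45–14:45, 15:00–15:15, 15:45–18:00.
Restricted to 09:15–17:45: 13:45–14:45, 15:00–15:15, 15:45–17:45.
Windows ≥ 15 min: 13:45–14:45, 15:00–15:15, 15:45–17:45.
Latest start in the last window 15:45–17:45 is 17:45 − 15 min = 17:30.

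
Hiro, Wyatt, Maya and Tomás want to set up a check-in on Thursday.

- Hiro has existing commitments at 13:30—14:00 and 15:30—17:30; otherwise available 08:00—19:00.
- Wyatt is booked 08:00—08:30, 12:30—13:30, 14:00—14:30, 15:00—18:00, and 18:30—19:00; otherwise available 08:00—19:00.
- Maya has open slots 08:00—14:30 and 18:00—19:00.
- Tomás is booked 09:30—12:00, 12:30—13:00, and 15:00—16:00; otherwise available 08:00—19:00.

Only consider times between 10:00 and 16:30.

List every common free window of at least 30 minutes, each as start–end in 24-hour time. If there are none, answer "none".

Hiro free within 08:00–19:00: 08:00–13:30, 14:00–15:30, 17:30–19:00.
Wyatt free within 08:00–19:00: 08:30–12:30, 13:30–14:00, 14:30–15:00, 18:00–18:30.
Tomás free within 08:00–19:00: 08:00–09:30, 12:00–12:30, 13:00–15:00, 16:00–19:00.
Hiro ∩ Wyatt: 08:30–12:30, 14:30–15:00, 18:00–18:30.
Hiro ∩ Wyatt ∩ Maya: 08:30–12:30, 18:00–18:30.
Hiro ∩ Wyatt ∩ Maya ∩ Tomás: 08:30–09:30, 12:00–12:30, 18:00–18:30.
Restricted to 10:00–16:30: 12:00–12:30.
Windows ≥ 30 min: 12:00–12:30.

12:00–12:30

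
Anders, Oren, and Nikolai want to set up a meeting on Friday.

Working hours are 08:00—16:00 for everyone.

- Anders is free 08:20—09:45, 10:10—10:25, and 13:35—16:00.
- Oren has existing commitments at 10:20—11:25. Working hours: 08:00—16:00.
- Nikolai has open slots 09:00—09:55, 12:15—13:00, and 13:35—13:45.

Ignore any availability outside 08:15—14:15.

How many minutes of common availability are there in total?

55 minutes

Oren free within 08:00–16:00: 08:00–10:20, 11:25–16:00.
Anders ∩ Oren: 08:20–09:45, 10:10–10:20, 13:35–16:00.
Anders ∩ Oren ∩ Nikolai: 09:00–09:45, 13:35–13:45.
Restricted to 08:15–14:15: 09:00–09:45, 13:35–13:45.
Total common minutes: 45 + 10 = 55.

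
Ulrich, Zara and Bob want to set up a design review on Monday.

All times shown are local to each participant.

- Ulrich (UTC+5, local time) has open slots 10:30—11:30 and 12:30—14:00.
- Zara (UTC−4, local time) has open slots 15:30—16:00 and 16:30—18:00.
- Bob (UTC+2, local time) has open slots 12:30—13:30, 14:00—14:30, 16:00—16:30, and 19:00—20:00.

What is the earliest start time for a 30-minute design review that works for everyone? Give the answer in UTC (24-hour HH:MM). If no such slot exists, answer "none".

none

Ulrich → UTC: 05:30–06:30, 07:30–09:00.
Zara → UTC: 19:30–20:00, 20:30–22:00.
Bob → UTC: 10:30–11:30, 12:00–12:30, 14:00–14:30, 17:00–18:00.
Ulrich ∩ Zara: (none).
Ulrich ∩ Zara ∩ Bob: (none).
Windows ≥ 30 min: (none).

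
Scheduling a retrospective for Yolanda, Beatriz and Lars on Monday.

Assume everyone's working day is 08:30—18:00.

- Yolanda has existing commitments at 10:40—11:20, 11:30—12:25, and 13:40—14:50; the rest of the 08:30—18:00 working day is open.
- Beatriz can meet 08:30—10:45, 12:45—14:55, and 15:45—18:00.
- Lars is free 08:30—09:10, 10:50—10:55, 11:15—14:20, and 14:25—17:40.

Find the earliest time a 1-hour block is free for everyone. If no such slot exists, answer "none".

15:45

Yolanda free within 08:30–18:00: 08:30–10:40, 11:20–11:30, 12:25–13:40, 14:50–18:00.
Yolanda ∩ Beatriz: 08:30–10:40, 12:45–13:40, 14:50–14:55, 15:45–18:00.
Yolanda ∩ Beatriz ∩ Lars: 08:30–09:10, 12:45–13:40, 14:50–14:55, 15:45–17:40.
Windows ≥ 60 min: 15:45–17:40.
Earliest such window starts at 15:45.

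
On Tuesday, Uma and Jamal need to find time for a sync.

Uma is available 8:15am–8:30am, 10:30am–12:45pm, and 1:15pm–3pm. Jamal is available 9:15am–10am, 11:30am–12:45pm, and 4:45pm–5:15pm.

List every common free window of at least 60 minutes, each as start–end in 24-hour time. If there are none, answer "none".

11:30–12:45

Uma ∩ Jamal: 11:30–12:45.
Windows ≥ 60 min: 11:30–12:45.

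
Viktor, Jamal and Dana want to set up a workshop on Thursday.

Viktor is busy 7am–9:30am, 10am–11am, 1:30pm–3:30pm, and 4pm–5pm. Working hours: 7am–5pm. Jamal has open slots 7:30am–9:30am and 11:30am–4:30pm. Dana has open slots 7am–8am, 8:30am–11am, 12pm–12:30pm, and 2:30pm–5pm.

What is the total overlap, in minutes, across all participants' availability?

Viktor free within 07:00–17:00: 09:30–10:00, 11:00–13:30, 15:30–16:00.
Viktor ∩ Jamal: 11:30–13:30, 15:30–16:00.
Viktor ∩ Jamal ∩ Dana: 12:00–12:30, 15:30–16:00.
Total common minutes: 30 + 30 = 60.

60 minutes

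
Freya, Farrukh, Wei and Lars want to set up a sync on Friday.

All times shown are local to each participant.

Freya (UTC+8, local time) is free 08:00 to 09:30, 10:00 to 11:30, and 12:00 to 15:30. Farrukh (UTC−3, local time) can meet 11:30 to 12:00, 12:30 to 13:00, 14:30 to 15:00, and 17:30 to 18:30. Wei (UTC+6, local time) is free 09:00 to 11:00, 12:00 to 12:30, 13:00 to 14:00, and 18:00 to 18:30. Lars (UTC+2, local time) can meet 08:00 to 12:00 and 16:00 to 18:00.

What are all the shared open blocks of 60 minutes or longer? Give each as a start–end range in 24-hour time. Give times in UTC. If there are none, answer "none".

Freya → UTC: 00:00–01:30, 02:00–03:30, 04:00–07:30.
Farrukh → UTC: 14:30–15:00, 15:30–16:00, 17:30–18:00, 20:30–21:30.
Wei → UTC: 03:00–05:00, 06:00–06:30, 07:00–08:00, 12:00–12:30.
Lars → UTC: 06:00–10:00, 14:00–16:00.
Freya ∩ Farrukh: (none).
Freya ∩ Farrukh ∩ Wei: (none).
Freya ∩ Farrukh ∩ Wei ∩ Lars: (none).
Windows ≥ 60 min: (none).

none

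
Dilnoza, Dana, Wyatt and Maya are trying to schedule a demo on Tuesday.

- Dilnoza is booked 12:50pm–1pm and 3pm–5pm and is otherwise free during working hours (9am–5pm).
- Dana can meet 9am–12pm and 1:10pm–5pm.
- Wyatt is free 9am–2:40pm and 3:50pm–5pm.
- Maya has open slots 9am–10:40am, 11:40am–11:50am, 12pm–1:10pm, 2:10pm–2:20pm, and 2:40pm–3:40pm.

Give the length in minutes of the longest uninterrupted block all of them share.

Dilnoza free within 09:00–17:00: 09:00–12:50, 13:00–15:00.
Dilnoza ∩ Dana: 09:00–12:00, 13:10–15:00.
Dilnoza ∩ Dana ∩ Wyatt: 09:00–12:00, 13:10–14:40.
Dilnoza ∩ Dana ∩ Wyatt ∩ Maya: 09:00–10:40, 11:40–11:50, 14:10–14:20.
Common window lengths: 100, 10, 10 min; longest is 100.

100 minutes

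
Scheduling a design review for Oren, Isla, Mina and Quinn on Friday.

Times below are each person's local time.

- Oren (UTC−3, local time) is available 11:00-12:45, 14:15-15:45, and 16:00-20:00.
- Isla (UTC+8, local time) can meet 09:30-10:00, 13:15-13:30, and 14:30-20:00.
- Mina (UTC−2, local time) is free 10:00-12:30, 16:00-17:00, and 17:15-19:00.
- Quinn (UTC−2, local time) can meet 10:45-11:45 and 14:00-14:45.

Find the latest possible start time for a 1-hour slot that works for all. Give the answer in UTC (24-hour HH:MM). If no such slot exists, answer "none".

Oren → UTC: 14:00–15:45, 17:15–18:45, 19:00–23:00.
Isla → UTC: 01:30–02:00, 05:15–05:30, 06:30–12:00.
Mina → UTC: 12:00–14:30, 18:00–19:00, 19:15–21:00.
Quinn → UTC: 12:45–13:45, 16:00–16:45.
Oren ∩ Isla: (none).
Oren ∩ Isla ∩ Mina: (none).
Oren ∩ Isla ∩ Mina ∩ Quinn: (none).
Windows ≥ 60 min: (none).

none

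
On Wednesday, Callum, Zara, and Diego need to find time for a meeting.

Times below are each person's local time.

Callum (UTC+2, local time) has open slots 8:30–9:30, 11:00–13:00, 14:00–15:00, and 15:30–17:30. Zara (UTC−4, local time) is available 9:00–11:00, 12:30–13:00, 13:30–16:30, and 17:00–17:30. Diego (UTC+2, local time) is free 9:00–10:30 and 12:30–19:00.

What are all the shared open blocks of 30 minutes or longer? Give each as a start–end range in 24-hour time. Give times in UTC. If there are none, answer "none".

13:30–15:00

Callum → UTC: 06:30–07:30, 09:00–11:00, 12:00–13:00, 13:30–15:30.
Zara → UTC: 13:00–15:00, 16:30–17:00, 17:30–20:30, 21:00–21:30.
Diego → UTC: 07:00–08:30, 10:30–17:00.
Callum ∩ Zara: 13:30–15:00.
Callum ∩ Zara ∩ Diego: 13:30–15:00.
Windows ≥ 30 min: 13:30–15:00.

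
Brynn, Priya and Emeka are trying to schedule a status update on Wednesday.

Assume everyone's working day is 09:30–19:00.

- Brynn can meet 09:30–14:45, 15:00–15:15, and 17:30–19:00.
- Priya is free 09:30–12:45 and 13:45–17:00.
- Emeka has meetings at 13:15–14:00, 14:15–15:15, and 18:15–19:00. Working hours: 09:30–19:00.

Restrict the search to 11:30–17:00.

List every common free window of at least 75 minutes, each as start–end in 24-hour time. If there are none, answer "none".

11:30–12:45

Emeka free within 09:30–19:00: 09:30–13:15, 14:00–14:15, 15:15–18:15.
Brynn ∩ Priya: 09:30–12:45, 13:45–14:45, 15:00–15:15.
Brynn ∩ Priya ∩ Emeka: 09:30–12:45, 14:00–14:15.
Restricted to 11:30–17:00: 11:30–12:45, 14:00–14:15.
Windows ≥ 75 min: 11:30–12:45.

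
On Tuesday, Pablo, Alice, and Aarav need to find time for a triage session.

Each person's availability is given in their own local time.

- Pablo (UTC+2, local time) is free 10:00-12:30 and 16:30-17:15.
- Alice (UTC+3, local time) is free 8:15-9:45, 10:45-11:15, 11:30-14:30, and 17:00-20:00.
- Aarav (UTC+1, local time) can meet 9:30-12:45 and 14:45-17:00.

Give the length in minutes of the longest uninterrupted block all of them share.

120 minutes

Pablo → UTC: 08:00–10:30, 14:30–15:15.
Alice → UTC: 05:15–06:45, 07:45–08:15, 08:30–11:30, 14:00–17:00.
Aarav → UTC: 08:30–11:45, 13:45–16:00.
Pablo ∩ Alice: 08:00–08:15, 08:30–10:30, 14:30–15:15.
Pablo ∩ Alice ∩ Aarav: 08:30–10:30, 14:30–15:15.
Common window lengths: 120, 45 min; longest is 120.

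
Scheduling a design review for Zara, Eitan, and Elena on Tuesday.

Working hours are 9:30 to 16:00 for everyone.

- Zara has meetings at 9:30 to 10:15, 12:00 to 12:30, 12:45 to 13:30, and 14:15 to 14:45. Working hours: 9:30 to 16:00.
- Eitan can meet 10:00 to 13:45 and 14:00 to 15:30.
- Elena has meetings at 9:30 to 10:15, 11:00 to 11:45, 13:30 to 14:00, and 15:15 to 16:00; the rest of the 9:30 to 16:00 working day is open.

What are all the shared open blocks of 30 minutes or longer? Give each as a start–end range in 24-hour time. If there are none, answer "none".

10:15–11:00, 14:45–15:15

Zara free within 09:30–16:00: 10:15–12:00, 12:30–12:45, 13:30–14:15, 14:45–16:00.
Elena free within 09:30–16:00: 10:15–11:00, 11:45–13:30, 14:00–15:15.
Zara ∩ Eitan: 10:15–12:00, 12:30–12:45, 13:30–13:45, 14:00–14:15, 14:45–15:30.
Zara ∩ Eitan ∩ Elena: 10:15–11:00, 11:45–12:00, 12:30–12:45, 14:00–14:15, 14:45–15:15.
Windows ≥ 30 min: 10:15–11:00, 14:45–15:15.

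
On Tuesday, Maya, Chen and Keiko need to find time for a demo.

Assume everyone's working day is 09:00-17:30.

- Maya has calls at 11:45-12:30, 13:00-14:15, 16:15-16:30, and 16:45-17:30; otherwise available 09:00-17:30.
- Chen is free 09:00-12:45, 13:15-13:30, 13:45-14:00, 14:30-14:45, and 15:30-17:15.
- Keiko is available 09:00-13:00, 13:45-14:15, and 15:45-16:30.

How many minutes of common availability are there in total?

Maya free within 09:00–17:30: 09:00–11:45, 12:30–13:00, 14:15–16:15, 16:30–16:45.
Maya ∩ Chen: 09:00–11:45, 12:30–12:45, 14:30–14:45, 15:30–16:15, 16:30–16:45.
Maya ∩ Chen ∩ Keiko: 09:00–11:45, 12:30–12:45, 15:45–16:15.
Total common minutes: 165 + 15 + 30 = 210.

210 minutes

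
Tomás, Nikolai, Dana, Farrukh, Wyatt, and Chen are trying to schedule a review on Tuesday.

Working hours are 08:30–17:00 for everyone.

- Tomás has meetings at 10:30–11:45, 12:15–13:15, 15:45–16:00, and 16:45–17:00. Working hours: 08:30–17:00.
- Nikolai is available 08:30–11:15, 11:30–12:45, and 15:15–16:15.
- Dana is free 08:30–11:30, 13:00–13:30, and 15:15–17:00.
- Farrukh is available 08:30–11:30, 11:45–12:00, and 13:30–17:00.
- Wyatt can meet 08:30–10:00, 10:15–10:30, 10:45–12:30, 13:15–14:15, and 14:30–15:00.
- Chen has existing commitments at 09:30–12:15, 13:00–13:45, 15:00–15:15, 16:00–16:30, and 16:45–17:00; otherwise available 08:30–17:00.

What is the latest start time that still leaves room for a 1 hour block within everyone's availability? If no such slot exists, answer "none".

Tomás free within 08:30–17:00: 08:30–10:30, 11:45–12:15, 13:15–15:45, 16:00–16:45.
Chen free within 08:30–17:00: 08:30–09:30, 12:15–13:00, 13:45–15:00, 15:15–16:00, 16:30–16:45.
Tomás ∩ Nikolai: 08:30–10:30, 11:45–12:15, 15:15–15:45, 16:00–16:15.
Tomás ∩ Nikolai ∩ Dana: 08:30–10:30, 15:15–15:45, 16:00–16:15.
Tomás ∩ Nikolai ∩ Dana ∩ Farrukh: 08:30–10:30, 15:15–15:45, 16:00–16:15.
Tomás ∩ Nikolai ∩ Dana ∩ Farrukh ∩ Wyatt: 08:30–10:00, 10:15–10:30.
Tomás ∩ Nikolai ∩ Dana ∩ Farrukh ∩ Wyatt ∩ Chen: 08:30–09:30.
Windows ≥ 60 min: 08:30–09:30.
Latest start in the last window 08:30–09:30 is 09:30 − 60 min = 08:30.

08:30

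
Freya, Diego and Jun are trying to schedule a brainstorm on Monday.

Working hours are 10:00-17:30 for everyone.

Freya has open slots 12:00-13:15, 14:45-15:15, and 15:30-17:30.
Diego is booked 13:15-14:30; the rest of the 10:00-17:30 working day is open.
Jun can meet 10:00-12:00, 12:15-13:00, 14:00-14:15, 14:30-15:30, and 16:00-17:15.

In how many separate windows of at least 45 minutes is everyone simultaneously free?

Diego free within 10:00–17:30: 10:00–13:15, 14:30–17:30.
Freya ∩ Diego: 12:00–13:15, 14:45–15:15, 15:30–17:30.
Freya ∩ Diego ∩ Jun: 12:15–13:00, 14:45–15:15, 16:00–17:15.
Windows ≥ 45 min: 12:15–13:00, 16:00–17:15.
That's 2 windows.

2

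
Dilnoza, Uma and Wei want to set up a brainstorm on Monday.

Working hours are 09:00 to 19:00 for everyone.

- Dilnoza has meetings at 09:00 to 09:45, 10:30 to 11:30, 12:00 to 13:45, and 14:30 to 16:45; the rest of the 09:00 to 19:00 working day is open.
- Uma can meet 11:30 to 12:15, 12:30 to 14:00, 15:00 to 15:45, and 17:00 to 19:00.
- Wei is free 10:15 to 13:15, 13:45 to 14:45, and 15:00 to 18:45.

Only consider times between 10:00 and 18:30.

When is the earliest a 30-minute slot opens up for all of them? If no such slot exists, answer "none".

Dilnoza free within 09:00–19:00: 09:45–10:30, 11:30–12:00, 13:45–14:30, 16:45–19:00.
Dilnoza ∩ Uma: 11:30–12:00, 13:45–14:00, 17:00–19:00.
Dilnoza ∩ Uma ∩ Wei: 11:30–12:00, 13:45–14:00, 17:00–18:45.
Restricted to 10:00–18:30: 11:30–12:00, 13:45–14:00, 17:00–18:30.
Windows ≥ 30 min: 11:30–12:00, 17:00–18:30.
Earliest such window starts at 11:30.

11:30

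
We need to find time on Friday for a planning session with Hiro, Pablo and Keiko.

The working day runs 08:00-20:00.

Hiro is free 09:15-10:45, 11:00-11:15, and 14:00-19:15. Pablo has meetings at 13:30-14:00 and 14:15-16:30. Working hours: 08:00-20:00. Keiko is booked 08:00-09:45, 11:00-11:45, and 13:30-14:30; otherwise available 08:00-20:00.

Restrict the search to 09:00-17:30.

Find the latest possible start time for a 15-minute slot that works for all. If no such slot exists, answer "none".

Pablo free within 08:00–20:00: 08:00–13:30, 14:00–14:15, 16:30–20:00.
Keiko free within 08:00–20:00: 09:45–11:00, 11:45–13:30, 14:30–20:00.
Hiro ∩ Pablo: 09:15–10:45, 11:00–11:15, 14:00–14:15, 16:30–19:15.
Hiro ∩ Pablo ∩ Keiko: 09:45–10:45, 16:30–19:15.
Restricted to 09:00–17:30: 09:45–10:45, 16:30–17:30.
Windows ≥ 15 min: 09:45–10:45, 16:30–17:30.
Latest start in the last window 16:30–17:30 is 17:30 − 15 min = 17:15.

17:15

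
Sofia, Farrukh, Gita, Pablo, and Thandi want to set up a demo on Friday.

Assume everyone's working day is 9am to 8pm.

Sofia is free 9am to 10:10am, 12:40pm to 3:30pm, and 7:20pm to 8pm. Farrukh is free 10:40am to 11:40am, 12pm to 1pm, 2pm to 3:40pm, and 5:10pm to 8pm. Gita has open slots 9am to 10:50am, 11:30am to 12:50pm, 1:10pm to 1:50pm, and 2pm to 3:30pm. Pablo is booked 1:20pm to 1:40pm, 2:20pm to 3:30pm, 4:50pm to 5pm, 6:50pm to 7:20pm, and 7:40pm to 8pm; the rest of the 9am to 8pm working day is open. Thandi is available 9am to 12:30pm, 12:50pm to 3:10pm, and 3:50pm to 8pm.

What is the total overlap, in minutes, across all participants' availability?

20 minutes

Pablo free within 09:00–20:00: 09:00–13:20, 13:40–14:20, 15:30–16:50, 17:00–18:50, 19:20–19:40.
Sofia ∩ Farrukh: 12:40–13:00, 14:00–15:30, 19:20–20:00.
Sofia ∩ Farrukh ∩ Gita: 12:40–12:50, 14:00–15:30.
Sofia ∩ Farrukh ∩ Gita ∩ Pablo: 12:40–12:50, 14:00–14:20.
Sofia ∩ Farrukh ∩ Gita ∩ Pablo ∩ Thandi: 14:00–14:20.
Total common minutes: 20.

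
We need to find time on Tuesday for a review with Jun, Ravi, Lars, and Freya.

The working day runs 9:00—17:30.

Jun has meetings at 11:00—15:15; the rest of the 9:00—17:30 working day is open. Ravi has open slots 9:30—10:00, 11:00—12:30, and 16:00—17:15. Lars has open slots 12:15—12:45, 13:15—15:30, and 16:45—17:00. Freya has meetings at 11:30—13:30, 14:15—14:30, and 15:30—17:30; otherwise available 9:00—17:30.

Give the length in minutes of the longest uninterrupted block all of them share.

Jun free within 09:00–17:30: 09:00–11:00, 15:15–17:30.
Freya free within 09:00–17:30: 09:00–11:30, 13:30–14:15, 14:30–15:30.
Jun ∩ Ravi: 09:30–10:00, 16:00–17:15.
Jun ∩ Ravi ∩ Lars: 16:45–17:00.
Jun ∩ Ravi ∩ Lars ∩ Freya: (none).
No common window.

0 minutes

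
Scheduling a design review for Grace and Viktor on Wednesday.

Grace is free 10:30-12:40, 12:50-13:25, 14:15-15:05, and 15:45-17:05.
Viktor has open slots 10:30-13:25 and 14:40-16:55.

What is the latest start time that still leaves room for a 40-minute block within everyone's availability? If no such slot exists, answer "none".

16:15

Grace ∩ Viktor: 10:30–12:40, 12:50–13:25, 14:40–15:05, 15:45–16:55.
Windows ≥ 40 min: 10:30–12:40, 15:45–16:55.
Latest start in the last window 15:45–16:55 is 16:55 − 40 min = 16:15.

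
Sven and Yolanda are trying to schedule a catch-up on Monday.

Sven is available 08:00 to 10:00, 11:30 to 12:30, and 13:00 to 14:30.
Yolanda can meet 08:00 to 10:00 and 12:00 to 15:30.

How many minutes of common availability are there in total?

240 minutes

Sven ∩ Yolanda: 08:00–10:00, 12:00–12:30, 13:00–14:30.
Total common minutes: 120 + 30 + 90 = 240.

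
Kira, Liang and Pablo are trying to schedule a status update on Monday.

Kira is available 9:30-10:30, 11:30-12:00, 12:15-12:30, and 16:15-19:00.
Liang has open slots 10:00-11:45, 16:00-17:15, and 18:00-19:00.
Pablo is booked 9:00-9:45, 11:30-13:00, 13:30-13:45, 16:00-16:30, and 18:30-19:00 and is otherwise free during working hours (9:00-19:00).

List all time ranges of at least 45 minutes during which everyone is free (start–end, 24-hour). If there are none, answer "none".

Pablo free within 09:00–19:00: 09:45–11:30, 13:00–13:30, 13:45–16:00, 16:30–18:30.
Kira ∩ Liang: 10:00–10:30, 11:30–11:45, 16:15–17:15, 18:00–19:00.
Kira ∩ Liang ∩ Pablo: 10:00–10:30, 16:30–17:15, 18:00–18:30.
Windows ≥ 45 min: 16:30–17:15.

16:30–17:15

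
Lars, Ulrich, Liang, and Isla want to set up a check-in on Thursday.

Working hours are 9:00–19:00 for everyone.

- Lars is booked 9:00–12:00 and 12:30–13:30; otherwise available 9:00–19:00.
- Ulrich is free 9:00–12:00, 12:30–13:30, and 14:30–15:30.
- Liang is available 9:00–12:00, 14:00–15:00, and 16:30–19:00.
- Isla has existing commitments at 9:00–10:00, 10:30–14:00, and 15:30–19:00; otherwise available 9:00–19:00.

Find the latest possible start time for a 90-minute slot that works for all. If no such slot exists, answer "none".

none

Lars free within 09:00–19:00: 12:00–12:30, 13:30–19:00.
Isla free within 09:00–19:00: 10:00–10:30, 14:00–15:30.
Lars ∩ Ulrich: 14:30–15:30.
Lars ∩ Ulrich ∩ Liang: 14:30–15:00.
Lars ∩ Ulrich ∩ Liang ∩ Isla: 14:30–15:00.
Windows ≥ 90 min: (none).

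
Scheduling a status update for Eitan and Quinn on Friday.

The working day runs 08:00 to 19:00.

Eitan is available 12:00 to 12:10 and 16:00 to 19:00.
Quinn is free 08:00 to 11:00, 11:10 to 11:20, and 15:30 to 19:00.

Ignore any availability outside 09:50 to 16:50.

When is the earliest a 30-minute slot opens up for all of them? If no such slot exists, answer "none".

Eitan ∩ Quinn: 16:00–19:00.
Restricted to 09:50–16:50: 16:00–16:50.
Windows ≥ 30 min: 16:00–16:50.
Earliest such window starts at 16:00.

16:00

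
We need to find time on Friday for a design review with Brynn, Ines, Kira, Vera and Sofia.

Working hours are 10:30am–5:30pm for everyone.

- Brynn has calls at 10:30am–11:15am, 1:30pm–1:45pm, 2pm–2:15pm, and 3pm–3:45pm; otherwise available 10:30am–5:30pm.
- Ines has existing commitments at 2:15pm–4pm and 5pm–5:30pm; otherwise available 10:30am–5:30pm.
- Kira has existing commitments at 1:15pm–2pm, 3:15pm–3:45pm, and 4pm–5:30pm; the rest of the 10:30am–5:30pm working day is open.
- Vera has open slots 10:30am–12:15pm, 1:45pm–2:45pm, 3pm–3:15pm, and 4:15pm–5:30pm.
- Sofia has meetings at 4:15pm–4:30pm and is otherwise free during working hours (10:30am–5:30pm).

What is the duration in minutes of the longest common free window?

Brynn free within 10:30–17:30: 11:15–13:30, 13:45–14:00, 14:15–15:00, 15:45–17:30.
Ines free within 10:30–17:30: 10:30–14:15, 16:00–17:00.
Kira free within 10:30–17:30: 10:30–13:15, 14:00–15:15, 15:45–16:00.
Sofia free within 10:30–17:30: 10:30–16:15, 16:30–17:30.
Brynn ∩ Ines: 11:15–13:30, 13:45–14:00, 16:00–17:00.
Brynn ∩ Ines ∩ Kira: 11:15–13:15.
Brynn ∩ Ines ∩ Kira ∩ Vera: 11:15–12:15.
Brynn ∩ Ines ∩ Kira ∩ Vera ∩ Sofia: 11:15–12:15.
Single common window of 60 minutes.

60 minutes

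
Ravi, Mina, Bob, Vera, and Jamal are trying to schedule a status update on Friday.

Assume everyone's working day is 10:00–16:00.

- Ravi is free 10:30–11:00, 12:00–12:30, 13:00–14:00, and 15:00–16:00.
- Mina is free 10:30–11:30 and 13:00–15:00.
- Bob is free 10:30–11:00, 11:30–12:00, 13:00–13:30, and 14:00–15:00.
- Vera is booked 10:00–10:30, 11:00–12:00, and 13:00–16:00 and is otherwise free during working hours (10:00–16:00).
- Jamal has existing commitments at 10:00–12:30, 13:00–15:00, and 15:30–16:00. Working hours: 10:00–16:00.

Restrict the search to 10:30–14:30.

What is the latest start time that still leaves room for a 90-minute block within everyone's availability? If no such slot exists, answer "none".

none

Vera free within 10:00–16:00: 10:30–11:00, 12:00–13:00.
Jamal free within 10:00–16:00: 12:30–13:00, 15:00–15:30.
Ravi ∩ Mina: 10:30–11:00, 13:00–14:00.
Ravi ∩ Mina ∩ Bob: 10:30–11:00, 13:00–13:30.
Ravi ∩ Mina ∩ Bob ∩ Vera: 10:30–11:00.
Ravi ∩ Mina ∩ Bob ∩ Vera ∩ Jamal: (none).
Restricted to 10:30–14:30: (none).
Windows ≥ 90 min: (none).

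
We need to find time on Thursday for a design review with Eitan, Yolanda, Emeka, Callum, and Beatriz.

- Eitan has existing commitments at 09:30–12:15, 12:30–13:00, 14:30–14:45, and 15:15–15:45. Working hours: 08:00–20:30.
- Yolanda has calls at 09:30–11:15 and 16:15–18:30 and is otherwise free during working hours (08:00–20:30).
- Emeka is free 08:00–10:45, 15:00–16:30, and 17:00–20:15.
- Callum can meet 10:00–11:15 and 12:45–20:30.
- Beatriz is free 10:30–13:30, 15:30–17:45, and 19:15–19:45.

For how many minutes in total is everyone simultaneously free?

Eitan free within 08:00–20:30: 08:00–09:30, 12:15–12:30, 13:00–14:30, 14:45–15:15, 15:45–20:30.
Yolanda free within 08:00–20:30: 08:00–09:30, 11:15–16:15, 18:30–20:30.
Eitan ∩ Yolanda: 08:00–09:30, 12:15–12:30, 13:00–14:30, 14:45–15:15, 15:45–16:15, 18:30–20:30.
Eitan ∩ Yolanda ∩ Emeka: 08:00–09:30, 15:00–15:15, 15:45–16:15, 18:30–20:15.
Eitan ∩ Yolanda ∩ Emeka ∩ Callum: 15:00–15:15, 15:45–16:15, 18:30–20:15.
Eitan ∩ Yolanda ∩ Emeka ∩ Callum ∩ Beatriz: 15:45–16:15, 19:15–19:45.
Total common minutes: 30 + 30 = 60.

60 minutes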